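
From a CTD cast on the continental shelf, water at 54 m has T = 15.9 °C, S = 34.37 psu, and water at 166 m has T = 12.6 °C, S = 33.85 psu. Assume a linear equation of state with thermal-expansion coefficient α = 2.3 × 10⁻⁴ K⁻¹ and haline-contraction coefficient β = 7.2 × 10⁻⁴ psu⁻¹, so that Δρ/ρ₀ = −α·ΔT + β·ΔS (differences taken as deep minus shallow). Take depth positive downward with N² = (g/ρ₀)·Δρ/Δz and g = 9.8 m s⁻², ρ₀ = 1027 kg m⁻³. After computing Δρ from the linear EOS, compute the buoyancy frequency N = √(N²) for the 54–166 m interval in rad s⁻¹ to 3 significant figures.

5.80 × 10⁻³ rad s⁻¹

ΔT = -3.3 K, ΔS = -0.52 psu (deep − shallow).
Δρ/ρ₀ = −αΔT + βΔS = 7.59 × 10⁻⁴ − 3.744 × 10⁻⁴ = 3.846 × 10⁻⁴, so Δρ ≈ 0.3950 kg m⁻³.
N² = (g/ρ₀)·Δρ/Δz = g·(Δρ/ρ₀)/Δz = 9.8 × 3.846 × 10⁻⁴ / 112 = 3.3653 × 10⁻⁵ s⁻².
N = √(3.3653 × 10⁻⁵) = 5.8011 × 10⁻³ rad s⁻¹ ≈ 5.80 × 10⁻³ rad s⁻¹.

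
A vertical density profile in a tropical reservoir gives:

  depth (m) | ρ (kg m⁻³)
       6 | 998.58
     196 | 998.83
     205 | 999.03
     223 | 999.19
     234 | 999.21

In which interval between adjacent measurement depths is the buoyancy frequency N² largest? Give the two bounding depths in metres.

Compute the density gradient over each adjacent pair:
  6–196 m: Δρ/Δz = 0.25/190 = 1.3 × 10⁻³ kg m⁻⁴
  196–205 m: Δρ/Δz = 0.20/9 = 0.022 kg m⁻⁴
  205–223 m: Δρ/Δz = 0.16/18 = 8.9 × 10⁻³ kg m⁻⁴
  223–234 m: Δρ/Δz = 0.02/11 = 1.8 × 10⁻³ kg m⁻⁴
The largest gradient is in the 196–205 m interval — the pycnocline.

196–205 m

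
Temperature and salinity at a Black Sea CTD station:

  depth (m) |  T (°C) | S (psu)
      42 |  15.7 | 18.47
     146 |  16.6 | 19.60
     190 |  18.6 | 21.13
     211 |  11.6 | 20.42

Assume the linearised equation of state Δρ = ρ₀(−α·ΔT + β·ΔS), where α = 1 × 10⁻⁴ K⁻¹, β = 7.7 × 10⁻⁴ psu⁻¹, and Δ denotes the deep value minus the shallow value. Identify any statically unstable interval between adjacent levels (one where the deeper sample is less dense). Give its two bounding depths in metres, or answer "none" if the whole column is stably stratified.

Evaluate Δρ/ρ₀ = −αΔT + βΔS across each adjacent pair:
  42–146 m: −αΔT+βΔS = −(1 × 10⁻⁴)(+0.9)+(7.7 × 10⁻⁴)(+1.13) = 7.8 × 10⁻⁴ → stable
  146–190 m: −αΔT+βΔS = −(1 × 10⁻⁴)(+2.0)+(7.7 × 10⁻⁴)(+1.53) = 9.8 × 10⁻⁴ → stable
  190–211 m: −αΔT+βΔS = −(1 × 10⁻⁴)(-7.0)+(7.7 × 10⁻⁴)(-0.71) = 1.5 × 10⁻⁴ → stable
Every interval has Δρ > 0: the column is stably stratified throughout.

none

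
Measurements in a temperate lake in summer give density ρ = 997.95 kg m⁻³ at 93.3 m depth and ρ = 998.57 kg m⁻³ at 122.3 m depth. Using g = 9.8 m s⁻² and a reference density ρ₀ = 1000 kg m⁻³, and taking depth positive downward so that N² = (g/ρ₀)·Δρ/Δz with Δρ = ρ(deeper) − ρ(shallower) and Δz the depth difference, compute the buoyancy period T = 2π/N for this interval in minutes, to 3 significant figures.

Δρ = 998.57 − 997.95 = 0.62 kg m⁻³ over Δz = 122.3 − 93.3 = 29 m.
N² = (9.8/1000) × (0.62/29) = 2.0952 × 10⁻⁴ s⁻².
N = √(2.0952 × 10⁻⁴) = 0.014475 rad s⁻¹, so T = 2π/N = 434.07 s = 7.2345 min ≈ 7.23 min.

7.23 min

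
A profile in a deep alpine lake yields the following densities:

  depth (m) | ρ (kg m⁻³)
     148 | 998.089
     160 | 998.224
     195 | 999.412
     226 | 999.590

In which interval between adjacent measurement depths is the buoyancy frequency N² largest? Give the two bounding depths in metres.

Compute the density gradient over each adjacent pair:
  148–160 m: Δρ/Δz = 0.135/12 = 0.011 kg m⁻⁴
  160–195 m: Δρ/Δz = 1.188/35 = 0.034 kg m⁻⁴
  195–226 m: Δρ/Δz = 0.178/31 = 5.7 × 10⁻³ kg m⁻⁴
The largest gradient is in the 160–195 m interval — the pycnocline.

160–195 m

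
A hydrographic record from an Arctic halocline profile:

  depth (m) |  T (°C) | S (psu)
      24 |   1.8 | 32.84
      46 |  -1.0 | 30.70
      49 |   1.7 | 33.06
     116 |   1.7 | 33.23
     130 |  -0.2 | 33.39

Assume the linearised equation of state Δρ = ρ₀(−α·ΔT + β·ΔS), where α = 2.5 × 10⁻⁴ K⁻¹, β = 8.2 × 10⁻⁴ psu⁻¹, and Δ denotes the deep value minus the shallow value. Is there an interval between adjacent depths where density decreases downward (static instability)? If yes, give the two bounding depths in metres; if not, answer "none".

24–46 m

Evaluate Δρ/ρ₀ = −αΔT + βΔS across each adjacent pair:
  24–46 m: −αΔT+βΔS = −(2.5 × 10⁻⁴)(-2.8)+(8.2 × 10⁻⁴)(-2.14) = -1.1 × 10⁻³ → UNSTABLE
  46–49 m: −αΔT+βΔS = −(2.5 × 10⁻⁴)(+2.7)+(8.2 × 10⁻⁴)(+2.36) = 1.3 × 10⁻³ → stable
  49–116 m: −αΔT+βΔS = −(2.5 × 10⁻⁴)(+0.0)+(8.2 × 10⁻⁴)(+0.17) = 1.4 × 10⁻⁴ → stable
  116–130 m: −αΔT+βΔS = −(2.5 × 10⁻⁴)(-1.9)+(8.2 × 10⁻⁴)(+0.16) = 6.1 × 10⁻⁴ → stable
The 24–46 m interval has Δρ < 0: lighter water underlies denser water.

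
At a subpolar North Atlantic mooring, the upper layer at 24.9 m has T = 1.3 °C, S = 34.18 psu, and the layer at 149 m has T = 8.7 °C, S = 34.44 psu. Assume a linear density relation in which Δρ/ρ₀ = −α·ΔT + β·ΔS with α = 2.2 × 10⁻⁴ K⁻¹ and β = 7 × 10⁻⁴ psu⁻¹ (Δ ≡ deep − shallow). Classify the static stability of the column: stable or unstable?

ΔT = 8.7 − 1.3 = +7.4 K and ΔS = 34.44 − 34.18 = +0.26 psu (deep − shallow).
−αΔT = -1.628 × 10⁻³; βΔS = 1.82 × 10⁻⁴; sum Δρ/ρ₀ = -1.446 × 10⁻³.
Δρ/ρ₀ < 0, so Δρ < 0: deeper water is lighter → statically unstable; the column would overturn.

unstable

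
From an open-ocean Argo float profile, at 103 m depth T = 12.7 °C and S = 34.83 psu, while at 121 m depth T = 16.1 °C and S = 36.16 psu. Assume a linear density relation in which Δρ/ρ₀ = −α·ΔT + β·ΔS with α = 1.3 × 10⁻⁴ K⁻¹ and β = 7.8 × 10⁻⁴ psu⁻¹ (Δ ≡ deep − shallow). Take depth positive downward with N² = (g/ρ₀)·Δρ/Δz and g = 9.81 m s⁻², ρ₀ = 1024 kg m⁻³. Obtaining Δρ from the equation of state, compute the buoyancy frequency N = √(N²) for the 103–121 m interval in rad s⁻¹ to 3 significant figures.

ΔT = +3.4 K, ΔS = +1.33 psu (deep − shallow).
Δρ/ρ₀ = −αΔT + βΔS = -4.42 × 10⁻⁴ + 1.0374 × 10⁻³ = 5.954 × 10⁻⁴, so Δρ ≈ 0.6097 kg m⁻³.
N² = (g/ρ₀)·Δρ/Δz = g·(Δρ/ρ₀)/Δz = 9.81 × 5.954 × 10⁻⁴ / 18 = 3.2449 × 10⁻⁴ s⁻².
N = √(3.2449 × 10⁻⁴) = 0.018014 rad s⁻¹ ≈ 0.0180 rad s⁻¹.

0.0180 rad s⁻¹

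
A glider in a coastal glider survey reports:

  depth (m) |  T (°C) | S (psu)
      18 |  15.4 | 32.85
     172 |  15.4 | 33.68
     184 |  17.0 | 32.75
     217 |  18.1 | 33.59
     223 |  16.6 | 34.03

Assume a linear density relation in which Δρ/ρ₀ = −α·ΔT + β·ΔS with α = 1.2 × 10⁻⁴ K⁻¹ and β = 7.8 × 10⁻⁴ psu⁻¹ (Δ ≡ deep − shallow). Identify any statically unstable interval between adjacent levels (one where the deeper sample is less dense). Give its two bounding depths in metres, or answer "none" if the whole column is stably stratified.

172–184 m

Evaluate Δρ/ρ₀ = −αΔT + βΔS across each adjacent pair:
  18–172 m: −αΔT+βΔS = −(1.2 × 10⁻⁴)(+0.0)+(7.8 × 10⁻⁴)(+0.83) = 6.5 × 10⁻⁴ → stable
  172–184 m: −αΔT+βΔS = −(1.2 × 10⁻⁴)(+1.6)+(7.8 × 10⁻⁴)(-0.93) = -9.2 × 10⁻⁴ → UNSTABLE
  184–217 m: −αΔT+βΔS = −(1.2 × 10⁻⁴)(+1.1)+(7.8 × 10⁻⁴)(+0.84) = 5.2 × 10⁻⁴ → stable
  217–223 m: −αΔT+βΔS = −(1.2 × 10⁻⁴)(-1.5)+(7.8 × 10⁻⁴)(+0.44) = 5.2 × 10⁻⁴ → stable
The 172–184 m interval has Δρ < 0: lighter water underlies denser water.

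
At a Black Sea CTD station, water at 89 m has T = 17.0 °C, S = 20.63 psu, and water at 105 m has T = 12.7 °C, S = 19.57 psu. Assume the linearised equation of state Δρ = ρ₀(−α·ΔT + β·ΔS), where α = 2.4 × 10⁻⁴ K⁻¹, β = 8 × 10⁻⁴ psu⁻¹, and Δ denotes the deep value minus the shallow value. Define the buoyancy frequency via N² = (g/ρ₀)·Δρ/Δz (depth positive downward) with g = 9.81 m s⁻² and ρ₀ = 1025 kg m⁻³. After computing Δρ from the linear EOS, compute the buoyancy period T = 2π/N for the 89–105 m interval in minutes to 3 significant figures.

9.86 min

ΔT = -4.3 K, ΔS = -1.06 psu (deep − shallow).
Δρ/ρ₀ = −αΔT + βΔS = 1.032 × 10⁻³ − 8.48 × 10⁻⁴ = 1.84 × 10⁻⁴, so Δρ ≈ 0.1886 kg m⁻³.
N² = (g/ρ₀)·Δρ/Δz = g·(Δρ/ρ₀)/Δz = 9.81 × 1.84 × 10⁻⁴ / 16 = 1.1281 × 10⁻⁴ s⁻².
N = √(1.1281 × 10⁻⁴) = 0.010621 rad s⁻¹ → T = 2π/N = 591.58 s = 9.8597 min ≈ 9.86 min.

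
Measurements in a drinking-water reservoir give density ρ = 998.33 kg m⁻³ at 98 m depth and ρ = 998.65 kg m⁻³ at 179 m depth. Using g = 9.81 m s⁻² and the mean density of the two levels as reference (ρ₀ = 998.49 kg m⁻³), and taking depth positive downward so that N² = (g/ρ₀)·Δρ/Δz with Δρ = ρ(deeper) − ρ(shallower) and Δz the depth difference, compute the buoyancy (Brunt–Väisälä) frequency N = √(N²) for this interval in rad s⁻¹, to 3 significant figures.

Δρ = 998.65 − 998.33 = 0.32 kg m⁻³ over Δz = 179 − 98 = 81 m.
N² = (9.81/998.49) × (0.32/81) = 3.8814 × 10⁻⁵ s⁻².
N = √(3.8814 × 10⁻⁵) = 6.2301 × 10⁻³ rad s⁻¹ ≈ 6.23 × 10⁻³ rad s⁻¹.
A positive N² confirms static stability across the interval.

6.23 × 10⁻³ rad s⁻¹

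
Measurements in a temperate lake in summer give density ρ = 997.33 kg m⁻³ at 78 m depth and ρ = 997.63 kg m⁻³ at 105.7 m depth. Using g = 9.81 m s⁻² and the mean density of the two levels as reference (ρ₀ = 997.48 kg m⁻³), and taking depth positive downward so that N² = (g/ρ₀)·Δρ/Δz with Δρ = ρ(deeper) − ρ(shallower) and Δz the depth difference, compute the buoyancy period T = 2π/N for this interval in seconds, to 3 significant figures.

Δρ = 997.63 − 997.33 = 0.30 kg m⁻³ over Δz = 105.7 − 78 = 27.7 m.
N² = (9.81/997.48) × (0.30/27.7) = 1.0651 × 10⁻⁴ s⁻².
N = √(1.0651 × 10⁻⁴) = 0.010320 rad s⁻¹, so T = 2π/N = 608.84 s ≈ 609 s.

609 s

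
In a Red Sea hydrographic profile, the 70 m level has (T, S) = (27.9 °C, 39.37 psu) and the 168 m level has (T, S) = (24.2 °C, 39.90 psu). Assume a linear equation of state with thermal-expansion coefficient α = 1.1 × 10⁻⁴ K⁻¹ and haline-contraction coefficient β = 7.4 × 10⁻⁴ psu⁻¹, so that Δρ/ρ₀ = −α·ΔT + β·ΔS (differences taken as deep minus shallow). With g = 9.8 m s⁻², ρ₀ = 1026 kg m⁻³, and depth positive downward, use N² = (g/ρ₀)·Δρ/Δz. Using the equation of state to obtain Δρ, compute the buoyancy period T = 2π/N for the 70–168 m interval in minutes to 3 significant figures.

11.7 min

ΔT = -3.7 K, ΔS = +0.53 psu (deep − shallow).
Δρ/ρ₀ = −αΔT + βΔS = 4.07 × 10⁻⁴ + 3.922 × 10⁻⁴ = 7.992 × 10⁻⁴, so Δρ ≈ 0.8200 kg m⁻³.
N² = (g/ρ₀)·Δρ/Δz = g·(Δρ/ρ₀)/Δz = 9.8 × 7.992 × 10⁻⁴ / 98 = 7.9920 × 10⁻⁵ s⁻².
N = √(7.9920 × 10⁻⁵) = 8.9398 × 10⁻³ rad s⁻¹ → T = 2π/N = 702.83 s = 11.714 min ≈ 11.7 min.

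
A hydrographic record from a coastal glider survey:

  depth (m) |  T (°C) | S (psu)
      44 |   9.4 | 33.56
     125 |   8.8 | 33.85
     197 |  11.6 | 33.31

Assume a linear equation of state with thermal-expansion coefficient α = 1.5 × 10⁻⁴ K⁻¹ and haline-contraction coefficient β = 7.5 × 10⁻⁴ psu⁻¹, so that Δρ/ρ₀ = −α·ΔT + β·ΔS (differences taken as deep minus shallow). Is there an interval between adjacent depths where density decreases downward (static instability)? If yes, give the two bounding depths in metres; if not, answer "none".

Evaluate Δρ/ρ₀ = −αΔT + βΔS across each adjacent pair:
  44–125 m: −αΔT+βΔS = −(1.5 × 10⁻⁴)(-0.6)+(7.5 × 10⁻⁴)(+0.29) = 3.1 × 10⁻⁴ → stable
  125–197 m: −αΔT+βΔS = −(1.5 × 10⁻⁴)(+2.8)+(7.5 × 10⁻⁴)(-0.54) = -8.2 × 10⁻⁴ → UNSTABLE
The 125–197 m interval has Δρ < 0: lighter water underlies denser water.

125–197 m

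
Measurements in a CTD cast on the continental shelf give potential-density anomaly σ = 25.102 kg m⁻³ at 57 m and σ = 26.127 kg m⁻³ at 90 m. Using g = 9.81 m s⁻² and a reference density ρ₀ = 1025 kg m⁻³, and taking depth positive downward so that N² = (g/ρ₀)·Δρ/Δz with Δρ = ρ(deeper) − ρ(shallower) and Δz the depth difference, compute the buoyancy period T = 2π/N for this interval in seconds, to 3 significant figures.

364 s

Δρ = 1026.127 − 1025.102 = 1.025 kg m⁻³ over Δz = 90 − 57 = 33 m.
N² = (9.81/1025) × (1.025/33) = 2.9727 × 10⁻⁴ s⁻².
N = √(2.9727 × 10⁻⁴) = 0.017242 rad s⁻¹, so T = 2π/N = 364.41 s ≈ 364 s.
A positive N² confirms static stability across the interval.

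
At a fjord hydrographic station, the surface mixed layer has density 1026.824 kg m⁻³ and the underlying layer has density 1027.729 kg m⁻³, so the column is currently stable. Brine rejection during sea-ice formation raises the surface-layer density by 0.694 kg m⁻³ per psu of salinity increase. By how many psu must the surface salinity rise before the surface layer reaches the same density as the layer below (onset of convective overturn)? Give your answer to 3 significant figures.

Density deficit of the surface layer: 1027.729 − 1026.824 = 0.905 kg m⁻³.
Required change = 0.905 / 0.694 = 1.30 psu.

1.30 psu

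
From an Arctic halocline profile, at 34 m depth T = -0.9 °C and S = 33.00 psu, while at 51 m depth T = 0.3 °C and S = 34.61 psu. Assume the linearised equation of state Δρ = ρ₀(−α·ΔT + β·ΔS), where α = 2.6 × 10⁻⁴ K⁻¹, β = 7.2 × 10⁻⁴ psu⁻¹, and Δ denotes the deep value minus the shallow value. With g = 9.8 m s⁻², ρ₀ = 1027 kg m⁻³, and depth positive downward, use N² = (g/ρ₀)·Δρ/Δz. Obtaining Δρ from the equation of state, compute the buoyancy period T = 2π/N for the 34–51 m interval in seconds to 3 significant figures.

284 s

ΔT = +1.2 K, ΔS = +1.61 psu (deep − shallow).
Δρ/ρ₀ = −αΔT + βΔS = -3.12 × 10⁻⁴ + 1.1592 × 10⁻³ = 8.472 × 10⁻⁴, so Δρ ≈ 0.8701 kg m⁻³.
N² = (g/ρ₀)·Δρ/Δz = g·(Δρ/ρ₀)/Δz = 9.8 × 8.472 × 10⁻⁴ / 17 = 4.8839 × 10⁻⁴ s⁻².
N = √(4.8839 × 10⁻⁴) = 0.022100 rad s⁻¹ → T = 2π/N = 284.31 s ≈ 284 s.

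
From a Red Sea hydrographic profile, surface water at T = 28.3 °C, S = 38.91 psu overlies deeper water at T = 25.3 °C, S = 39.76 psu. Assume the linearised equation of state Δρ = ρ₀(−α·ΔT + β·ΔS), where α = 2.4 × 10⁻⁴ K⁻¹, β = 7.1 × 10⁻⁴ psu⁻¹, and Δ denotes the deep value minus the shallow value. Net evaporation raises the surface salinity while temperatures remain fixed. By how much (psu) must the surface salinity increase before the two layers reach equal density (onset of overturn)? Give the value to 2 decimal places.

1.86 psu

Neutral buoyancy requires −α(T_deep − T_surf) + β(S_deep − S_surf′) = 0.
S_surf′ = S_deep − (α/β)·ΔT = 39.76 − (2.4 × 10⁻⁴/7.1 × 10⁻⁴)·(-3.0) = 40.7741 psu.
Increase required: 40.7741 − 38.91 = 1.8641 psu.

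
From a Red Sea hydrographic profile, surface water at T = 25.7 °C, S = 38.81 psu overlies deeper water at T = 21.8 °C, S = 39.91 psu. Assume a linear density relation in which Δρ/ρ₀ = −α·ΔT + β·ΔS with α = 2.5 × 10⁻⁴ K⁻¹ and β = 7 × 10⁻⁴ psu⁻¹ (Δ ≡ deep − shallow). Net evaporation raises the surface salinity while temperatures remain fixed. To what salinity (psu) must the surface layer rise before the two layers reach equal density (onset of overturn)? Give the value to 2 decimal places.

41.30 psu

Neutral buoyancy requires −α(T_deep − T_surf) + β(S_deep − S_surf′) = 0.
S_surf′ = S_deep − (α/β)·ΔT = 39.91 − (2.5 × 10⁻⁴/7 × 10⁻⁴)·(-3.9) = 41.3029 psu.
Increase required: 41.3029 − 38.81 = 2.4929 psu.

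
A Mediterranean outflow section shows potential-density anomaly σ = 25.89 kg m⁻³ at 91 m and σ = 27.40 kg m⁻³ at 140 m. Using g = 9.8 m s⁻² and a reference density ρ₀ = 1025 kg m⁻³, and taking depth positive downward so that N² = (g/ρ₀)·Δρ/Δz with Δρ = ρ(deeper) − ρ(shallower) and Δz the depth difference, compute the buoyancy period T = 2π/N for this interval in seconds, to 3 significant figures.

Δρ = 1027.40 − 1025.89 = 1.51 kg m⁻³ over Δz = 140 − 91 = 49 m.
N² = (9.8/1025) × (1.51/49) = 2.9463 × 10⁻⁴ s⁻².
N = √(2.9463 × 10⁻⁴) = 0.017165 rad s⁻¹, so T = 2π/N = 366.05 s ≈ 366 s.
A positive N² confirms static stability across the interval.

366 s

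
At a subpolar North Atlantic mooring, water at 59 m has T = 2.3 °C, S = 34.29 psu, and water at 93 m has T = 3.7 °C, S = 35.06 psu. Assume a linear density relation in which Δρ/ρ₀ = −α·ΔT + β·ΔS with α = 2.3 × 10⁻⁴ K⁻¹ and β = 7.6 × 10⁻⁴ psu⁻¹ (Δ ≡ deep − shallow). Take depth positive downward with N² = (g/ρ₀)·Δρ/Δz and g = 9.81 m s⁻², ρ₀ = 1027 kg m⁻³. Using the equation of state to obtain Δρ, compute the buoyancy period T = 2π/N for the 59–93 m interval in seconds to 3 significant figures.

ΔT = +1.4 K, ΔS = +0.77 psu (deep − shallow).
Δρ/ρ₀ = −αΔT + βΔS = -3.22 × 10⁻⁴ + 5.852 × 10⁻⁴ = 2.632 × 10⁻⁴, so Δρ ≈ 0.2703 kg m⁻³.
N² = (g/ρ₀)·Δρ/Δz = g·(Δρ/ρ₀)/Δz = 9.81 × 2.632 × 10⁻⁴ / 34 = 7.5941 × 10⁻⁵ s⁻².
N = √(7.5941 × 10⁻⁵) = 8.7144 × 10⁻³ rad s⁻¹ → T = 2π/N = 721.01 s ≈ 721 s.

721 s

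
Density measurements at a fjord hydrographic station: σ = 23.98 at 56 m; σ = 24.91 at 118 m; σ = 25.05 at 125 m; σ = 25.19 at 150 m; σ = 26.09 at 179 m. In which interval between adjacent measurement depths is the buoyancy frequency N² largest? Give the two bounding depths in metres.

Compute the density gradient over each adjacent pair:
  56–118 m: Δρ/Δz = 0.93/62 = 0.015 kg m⁻⁴
  118–125 m: Δρ/Δz = 0.14/7 = 0.020 kg m⁻⁴
  125–150 m: Δρ/Δz = 0.14/25 = 5.6 × 10⁻³ kg m⁻⁴
  150–179 m: Δρ/Δz = 0.90/29 = 0.031 kg m⁻⁴
The largest gradient is in the 150–179 m interval — the pycnocline.

150–179 m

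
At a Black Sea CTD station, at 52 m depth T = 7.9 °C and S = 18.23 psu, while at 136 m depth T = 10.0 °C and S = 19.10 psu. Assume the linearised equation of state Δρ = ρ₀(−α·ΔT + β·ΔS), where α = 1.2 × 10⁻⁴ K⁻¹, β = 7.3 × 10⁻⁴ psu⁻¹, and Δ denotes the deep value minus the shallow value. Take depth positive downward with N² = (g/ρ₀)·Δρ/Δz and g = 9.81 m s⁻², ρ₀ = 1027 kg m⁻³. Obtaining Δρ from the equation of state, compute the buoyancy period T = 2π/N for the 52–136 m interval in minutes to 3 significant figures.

ΔT = +2.1 K, ΔS = +0.87 psu (deep − shallow).
Δρ/ρ₀ = −αΔT + βΔS = -2.52 × 10⁻⁴ + 6.351 × 10⁻⁴ = 3.831 × 10⁻⁴, so Δρ ≈ 0.3934 kg m⁻³.
N² = (g/ρ₀)·Δρ/Δz = g·(Δρ/ρ₀)/Δz = 9.81 × 3.831 × 10⁻⁴ / 84 = 4.4741 × 10⁻⁵ s⁻².
N = √(4.4741 × 10⁻⁵) = 6.6889 × 10⁻³ rad s⁻¹ → T = 2π/N = 939.35 s = 15.656 min ≈ 15.7 min.

15.7 min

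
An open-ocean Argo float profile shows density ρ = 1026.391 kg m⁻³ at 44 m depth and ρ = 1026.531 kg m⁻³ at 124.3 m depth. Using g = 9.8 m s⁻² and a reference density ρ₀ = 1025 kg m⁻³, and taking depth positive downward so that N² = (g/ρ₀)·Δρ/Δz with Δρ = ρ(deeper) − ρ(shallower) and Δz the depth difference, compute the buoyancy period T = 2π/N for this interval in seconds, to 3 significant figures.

1.54 × 10³ s

Δρ = 1026.531 − 1026.391 = 0.140 kg m⁻³ over Δz = 124.3 − 44 = 80.3 m.
N² = (9.8/1025) × (0.140/80.3) = 1.6669 × 10⁻⁵ s⁻².
N = √(1.6669 × 10⁻⁵) = 4.0828 × 10⁻³ rad s⁻¹, so T = 2π/N = 1.5389 × 10³ s ≈ 1.54 × 10³ s.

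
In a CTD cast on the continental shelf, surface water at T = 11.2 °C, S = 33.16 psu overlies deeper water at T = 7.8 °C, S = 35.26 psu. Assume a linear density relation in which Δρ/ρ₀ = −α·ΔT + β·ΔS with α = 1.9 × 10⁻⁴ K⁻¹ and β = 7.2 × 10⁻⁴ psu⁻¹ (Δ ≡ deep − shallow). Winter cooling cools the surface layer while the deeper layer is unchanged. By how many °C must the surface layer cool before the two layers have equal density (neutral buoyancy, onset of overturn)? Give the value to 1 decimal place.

Neutral buoyancy requires Δρ = 0, i.e. −α(T_deep − T_surf′) + β(S_deep − S_surf) = 0.
T_surf′ = T_deep − (β/α)·ΔS = 7.8 − (7.2 × 10⁻⁴/1.9 × 10⁻⁴)·(+2.10) = -0.158 °C.
Cooling required: 11.2 − (-0.158) = 11.358 °C.

11.4 °C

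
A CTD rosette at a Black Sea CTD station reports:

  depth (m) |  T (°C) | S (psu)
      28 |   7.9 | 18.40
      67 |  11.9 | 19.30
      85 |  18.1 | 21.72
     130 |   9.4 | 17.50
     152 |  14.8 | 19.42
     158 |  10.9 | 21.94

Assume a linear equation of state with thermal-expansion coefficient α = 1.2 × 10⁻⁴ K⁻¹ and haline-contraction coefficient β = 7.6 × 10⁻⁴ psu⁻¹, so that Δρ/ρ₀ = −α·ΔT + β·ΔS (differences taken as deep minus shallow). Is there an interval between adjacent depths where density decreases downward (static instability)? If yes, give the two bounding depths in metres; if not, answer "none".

Evaluate Δρ/ρ₀ = −αΔT + βΔS across each adjacent pair:
  28–67 m: −αΔT+βΔS = −(1.2 × 10⁻⁴)(+4.0)+(7.6 × 10⁻⁴)(+0.90) = 2.0 × 10⁻⁴ → stable
  67–85 m: −αΔT+βΔS = −(1.2 × 10⁻⁴)(+6.2)+(7.6 × 10⁻⁴)(+2.42) = 1.1 × 10⁻³ → stable
  85–130 m: −αΔT+βΔS = −(1.2 × 10⁻⁴)(-8.7)+(7.6 × 10⁻⁴)(-4.22) = -2.2 × 10⁻³ → UNSTABLE
  130–152 m: −αΔT+βΔS = −(1.2 × 10⁻⁴)(+5.4)+(7.6 × 10⁻⁴)(+1.92) = 8.1 × 10⁻⁴ → stable
  152–158 m: −αΔT+βΔS = −(1.2 × 10⁻⁴)(-3.9)+(7.6 × 10⁻⁴)(+2.52) = 2.4 × 10⁻³ → stable
The 85–130 m interval has Δρ < 0: lighter water underlies denser water.

85–130 m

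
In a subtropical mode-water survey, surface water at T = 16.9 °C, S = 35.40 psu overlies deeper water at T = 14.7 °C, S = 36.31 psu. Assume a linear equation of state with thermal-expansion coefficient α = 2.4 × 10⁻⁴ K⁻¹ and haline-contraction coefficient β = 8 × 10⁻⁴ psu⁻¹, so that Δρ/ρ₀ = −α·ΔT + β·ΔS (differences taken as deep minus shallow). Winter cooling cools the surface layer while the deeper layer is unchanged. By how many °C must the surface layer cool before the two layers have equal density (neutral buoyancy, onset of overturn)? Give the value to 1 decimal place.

5.2 °C

Neutral buoyancy requires Δρ = 0, i.e. −α(T_deep − T_surf′) + β(S_deep − S_surf) = 0.
T_surf′ = T_deep − (β/α)·ΔS = 14.7 − (8 × 10⁻⁴/2.4 × 10⁻⁴)·(+0.91) = 11.667 °C.
Cooling required: 16.9 − (11.667) = 5.233 °C.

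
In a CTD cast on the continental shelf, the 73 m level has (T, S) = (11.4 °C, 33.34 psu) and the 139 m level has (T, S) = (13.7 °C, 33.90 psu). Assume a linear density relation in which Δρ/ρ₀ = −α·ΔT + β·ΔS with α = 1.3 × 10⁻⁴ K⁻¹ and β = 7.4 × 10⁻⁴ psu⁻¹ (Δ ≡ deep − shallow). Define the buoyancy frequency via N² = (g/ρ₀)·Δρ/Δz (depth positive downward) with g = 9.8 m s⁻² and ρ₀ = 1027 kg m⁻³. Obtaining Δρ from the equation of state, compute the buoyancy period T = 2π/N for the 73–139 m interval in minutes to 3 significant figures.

ΔT = +2.3 K, ΔS = +0.56 psu (deep − shallow).
Δρ/ρ₀ = −αΔT + βΔS = -2.99 × 10⁻⁴ + 4.144 × 10⁻⁴ = 1.154 × 10⁻⁴, so Δρ ≈ 0.1185 kg m⁻³.
N² = (g/ρ₀)·Δρ/Δz = g·(Δρ/ρ₀)/Δz = 9.8 × 1.154 × 10⁻⁴ / 66 = 1.7135 × 10⁻⁵ s⁻².
N = √(1.7135 × 10⁻⁵) = 4.1394 × 10⁻³ rad s⁻¹ → T = 2π/N = 1.5179 × 10³ s = 25.298 min ≈ 25.3 min.

25.3 min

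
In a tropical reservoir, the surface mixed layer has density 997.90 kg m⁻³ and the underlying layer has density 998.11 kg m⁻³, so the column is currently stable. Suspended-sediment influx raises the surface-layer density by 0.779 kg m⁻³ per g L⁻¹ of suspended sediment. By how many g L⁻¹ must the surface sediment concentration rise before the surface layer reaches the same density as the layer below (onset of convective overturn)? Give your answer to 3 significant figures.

0.270 g L⁻¹

Density deficit of the surface layer: 998.11 − 997.90 = 0.21 kg m⁻³.
Required change = 0.21 / 0.779 = 0.270 g L⁻¹.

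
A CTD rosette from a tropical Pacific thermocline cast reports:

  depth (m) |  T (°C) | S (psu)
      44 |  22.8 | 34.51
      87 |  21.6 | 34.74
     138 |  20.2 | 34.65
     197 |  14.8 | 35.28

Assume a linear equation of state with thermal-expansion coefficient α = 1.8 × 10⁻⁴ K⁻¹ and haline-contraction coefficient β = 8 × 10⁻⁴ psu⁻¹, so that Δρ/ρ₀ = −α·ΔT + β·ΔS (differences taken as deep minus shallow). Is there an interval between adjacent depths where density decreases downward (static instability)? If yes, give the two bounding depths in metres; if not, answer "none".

Evaluate Δρ/ρ₀ = −αΔT + βΔS across each adjacent pair:
  44–87 m: −αΔT+βΔS = −(1.8 × 10⁻⁴)(-1.2)+(8 × 10⁻⁴)(+0.23) = 4.0 × 10⁻⁴ → stable
  87–138 m: −αΔT+βΔS = −(1.8 × 10⁻⁴)(-1.4)+(8 × 10⁻⁴)(-0.09) = 1.8 × 10⁻⁴ → stable
  138–197 m: −αΔT+βΔS = −(1.8 × 10⁻⁴)(-5.4)+(8 × 10⁻⁴)(+0.63) = 1.5 × 10⁻³ → stable
Every interval has Δρ > 0: the column is stably stratified throughout.

none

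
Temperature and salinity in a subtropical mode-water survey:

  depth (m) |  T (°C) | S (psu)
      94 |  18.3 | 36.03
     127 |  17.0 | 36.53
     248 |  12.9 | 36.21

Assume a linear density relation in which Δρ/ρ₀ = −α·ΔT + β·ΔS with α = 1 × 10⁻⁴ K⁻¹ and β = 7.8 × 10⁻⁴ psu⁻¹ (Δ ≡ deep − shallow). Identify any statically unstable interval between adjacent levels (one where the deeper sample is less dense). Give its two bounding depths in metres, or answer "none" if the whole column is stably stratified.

Evaluate Δρ/ρ₀ = −αΔT + βΔS across each adjacent pair:
  94–127 m: −αΔT+βΔS = −(1 × 10⁻⁴)(-1.3)+(7.8 × 10⁻⁴)(+0.50) = 5.2 × 10⁻⁴ → stable
  127–248 m: −αΔT+βΔS = −(1 × 10⁻⁴)(-4.1)+(7.8 × 10⁻⁴)(-0.32) = 1.6 × 10⁻⁴ → stable
Every interval has Δρ > 0: the column is stably stratified throughout.

none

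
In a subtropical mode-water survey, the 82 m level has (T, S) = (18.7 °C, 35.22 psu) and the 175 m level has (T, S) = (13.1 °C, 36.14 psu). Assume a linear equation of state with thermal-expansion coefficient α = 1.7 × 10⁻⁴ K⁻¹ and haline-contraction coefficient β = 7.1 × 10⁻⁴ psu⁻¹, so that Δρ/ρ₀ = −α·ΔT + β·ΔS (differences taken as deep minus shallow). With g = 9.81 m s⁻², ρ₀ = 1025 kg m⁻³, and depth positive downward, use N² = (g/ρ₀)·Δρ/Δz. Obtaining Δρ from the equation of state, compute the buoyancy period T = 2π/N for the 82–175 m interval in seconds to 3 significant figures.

483 s

ΔT = -5.6 K, ΔS = +0.92 psu (deep − shallow).
Δρ/ρ₀ = −αΔT + βΔS = 9.52 × 10⁻⁴ + 6.532 × 10⁻⁴ = 1.6052 × 10⁻³, so Δρ ≈ 1.645 kg m⁻³.
N² = (g/ρ₀)·Δρ/Δz = g·(Δρ/ρ₀)/Δz = 9.81 × 1.6052 × 10⁻³ / 93 = 1.6932 × 10⁻⁴ s⁻².
N = √(1.6932 × 10⁻⁴) = 0.013012 rad s⁻¹ → T = 2π/N = 482.88 s ≈ 483 s.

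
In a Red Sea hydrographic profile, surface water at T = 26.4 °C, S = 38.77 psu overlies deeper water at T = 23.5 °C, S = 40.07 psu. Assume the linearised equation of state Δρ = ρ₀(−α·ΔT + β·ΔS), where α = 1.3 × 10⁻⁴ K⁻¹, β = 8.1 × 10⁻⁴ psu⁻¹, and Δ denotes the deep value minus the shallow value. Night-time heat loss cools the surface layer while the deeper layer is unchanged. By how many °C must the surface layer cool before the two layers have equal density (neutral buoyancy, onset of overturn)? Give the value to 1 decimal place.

Neutral buoyancy requires Δρ = 0, i.e. −α(T_deep − T_surf′) + β(S_deep − S_surf) = 0.
T_surf′ = T_deep − (β/α)·ΔS = 23.5 − (8.1 × 10⁻⁴/1.3 × 10⁻⁴)·(+1.30) = 15.400 °C.
Cooling required: 26.4 − (15.400) = 11.000 °C.

11.0 °C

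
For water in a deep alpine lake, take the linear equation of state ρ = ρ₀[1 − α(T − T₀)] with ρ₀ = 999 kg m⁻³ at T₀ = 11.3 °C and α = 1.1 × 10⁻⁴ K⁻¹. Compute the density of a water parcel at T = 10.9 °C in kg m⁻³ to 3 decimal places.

999.044 kg m⁻³

T − T₀ = -0.4 K.
Bracket = 1 − α·(-0.4) = 1 + (4.40 × 10⁻⁵) = 1.0000440.
ρ = 999 × 1.0000440 = 999.044 kg m⁻³.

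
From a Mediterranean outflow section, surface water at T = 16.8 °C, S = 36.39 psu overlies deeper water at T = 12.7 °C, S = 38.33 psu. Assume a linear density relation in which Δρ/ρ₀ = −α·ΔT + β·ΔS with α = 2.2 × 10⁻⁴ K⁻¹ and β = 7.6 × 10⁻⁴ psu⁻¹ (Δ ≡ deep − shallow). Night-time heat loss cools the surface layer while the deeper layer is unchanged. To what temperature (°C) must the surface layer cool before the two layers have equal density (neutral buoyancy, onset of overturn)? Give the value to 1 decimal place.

6.0 °C

Neutral buoyancy requires Δρ = 0, i.e. −α(T_deep − T_surf′) + β(S_deep − S_surf) = 0.
T_surf′ = T_deep − (β/α)·ΔS = 12.7 − (7.6 × 10⁻⁴/2.2 × 10⁻⁴)·(+1.94) = 5.998 °C.
Cooling required: 16.8 − (5.998) = 10.802 °C.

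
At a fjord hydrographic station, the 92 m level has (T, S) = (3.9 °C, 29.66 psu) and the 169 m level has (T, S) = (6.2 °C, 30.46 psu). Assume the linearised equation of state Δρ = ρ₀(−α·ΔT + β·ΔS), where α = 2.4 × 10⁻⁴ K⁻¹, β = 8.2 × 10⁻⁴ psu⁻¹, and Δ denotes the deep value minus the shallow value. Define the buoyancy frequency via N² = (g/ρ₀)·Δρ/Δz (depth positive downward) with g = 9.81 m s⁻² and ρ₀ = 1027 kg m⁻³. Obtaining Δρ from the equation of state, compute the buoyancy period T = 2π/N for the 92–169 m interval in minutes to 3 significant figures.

28.8 min

ΔT = +2.3 K, ΔS = +0.80 psu (deep − shallow).
Δρ/ρ₀ = −αΔT + βΔS = -5.52 × 10⁻⁴ + 6.56 × 10⁻⁴ = 1.04 × 10⁻⁴, so Δρ ≈ 0.1068 kg m⁻³.
N² = (g/ρ₀)·Δρ/Δz = g·(Δρ/ρ₀)/Δz = 9.81 × 1.04 × 10⁻⁴ / 77 = 1.3250 × 10⁻⁵ s⁻².
N = √(1.3250 × 10⁻⁵) = 3.6401 × 10⁻³ rad s⁻¹ → T = 2π/N = 1.7261 × 10³ s = 28.768 min ≈ 28.8 min.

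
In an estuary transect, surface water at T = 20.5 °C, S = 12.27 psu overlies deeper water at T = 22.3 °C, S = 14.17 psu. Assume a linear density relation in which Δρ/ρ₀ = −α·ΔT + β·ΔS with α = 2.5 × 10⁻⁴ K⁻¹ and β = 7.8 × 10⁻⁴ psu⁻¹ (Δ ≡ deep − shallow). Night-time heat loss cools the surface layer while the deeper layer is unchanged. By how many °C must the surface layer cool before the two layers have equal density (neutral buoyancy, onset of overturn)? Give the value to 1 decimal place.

Neutral buoyancy requires Δρ = 0, i.e. −α(T_deep − T_surf′) + β(S_deep − S_surf) = 0.
T_surf′ = T_deep − (β/α)·ΔS = 22.3 − (7.8 × 10⁻⁴/2.5 × 10⁻⁴)·(+1.90) = 16.372 °C.
Cooling required: 20.5 − (16.372) = 4.128 °C.

4.1 °C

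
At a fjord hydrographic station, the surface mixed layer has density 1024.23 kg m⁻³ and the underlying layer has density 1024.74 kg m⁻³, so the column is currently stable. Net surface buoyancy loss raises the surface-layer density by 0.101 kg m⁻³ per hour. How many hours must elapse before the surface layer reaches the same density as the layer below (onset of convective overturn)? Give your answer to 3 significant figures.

5.05 hours

Density deficit of the surface layer: 1024.74 − 1024.23 = 0.51 kg m⁻³.
Required change = 0.51 / 0.101 = 5.05 hours.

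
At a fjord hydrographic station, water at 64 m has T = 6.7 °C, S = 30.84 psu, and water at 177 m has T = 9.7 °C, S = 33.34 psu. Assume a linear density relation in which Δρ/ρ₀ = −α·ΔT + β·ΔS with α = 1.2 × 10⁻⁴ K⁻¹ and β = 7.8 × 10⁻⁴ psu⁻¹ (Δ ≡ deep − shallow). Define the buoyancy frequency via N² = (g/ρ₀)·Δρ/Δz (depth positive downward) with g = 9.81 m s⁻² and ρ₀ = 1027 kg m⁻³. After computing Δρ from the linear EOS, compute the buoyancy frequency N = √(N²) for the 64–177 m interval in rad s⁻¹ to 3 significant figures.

0.0117 rad s⁻¹

ΔT = +3.0 K, ΔS = +2.50 psu (deep − shallow).
Δρ/ρ₀ = −αΔT + βΔS = -3.60 × 10⁻⁴ + 1.95 × 10⁻³ = 1.59 × 10⁻³, so Δρ ≈ 1.633 kg m⁻³.
N² = (g/ρ₀)·Δρ/Δz = g·(Δρ/ρ₀)/Δz = 9.81 × 1.59 × 10⁻³ / 113 = 1.3803 × 10⁻⁴ s⁻².
N = √(1.3803 × 10⁻⁴) = 0.011749 rad s⁻¹ ≈ 0.0117 rad s⁻¹.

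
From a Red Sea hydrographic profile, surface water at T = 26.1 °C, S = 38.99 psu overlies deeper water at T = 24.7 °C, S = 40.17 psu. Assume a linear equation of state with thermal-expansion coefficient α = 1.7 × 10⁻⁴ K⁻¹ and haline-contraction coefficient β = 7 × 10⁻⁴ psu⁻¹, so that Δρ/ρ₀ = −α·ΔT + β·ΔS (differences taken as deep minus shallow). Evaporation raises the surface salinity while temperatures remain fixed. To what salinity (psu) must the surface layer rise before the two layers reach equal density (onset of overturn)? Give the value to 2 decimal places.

Neutral buoyancy requires −α(T_deep − T_surf) + β(S_deep − S_surf′) = 0.
S_surf′ = S_deep − (α/β)·ΔT = 40.17 − (1.7 × 10⁻⁴/7 × 10⁻⁴)·(-1.4) = 40.5100 psu.
Increase required: 40.5100 − 38.99 = 1.5200 psu.

40.51 psu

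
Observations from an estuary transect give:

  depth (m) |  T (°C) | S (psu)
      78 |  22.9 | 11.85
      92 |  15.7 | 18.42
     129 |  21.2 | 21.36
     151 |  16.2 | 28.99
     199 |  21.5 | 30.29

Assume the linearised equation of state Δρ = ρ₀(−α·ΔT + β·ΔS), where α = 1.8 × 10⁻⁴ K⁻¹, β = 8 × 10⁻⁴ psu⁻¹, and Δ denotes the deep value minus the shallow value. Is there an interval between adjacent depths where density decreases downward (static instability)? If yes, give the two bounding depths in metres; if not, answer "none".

none

Evaluate Δρ/ρ₀ = −αΔT + βΔS across each adjacent pair:
  78–92 m: −αΔT+βΔS = −(1.8 × 10⁻⁴)(-7.2)+(8 × 10⁻⁴)(+6.57) = 6.6 × 10⁻³ → stable
  92–129 m: −αΔT+βΔS = −(1.8 × 10⁻⁴)(+5.5)+(8 × 10⁻⁴)(+2.94) = 1.4 × 10⁻³ → stable
  129–151 m: −αΔT+βΔS = −(1.8 × 10⁻⁴)(-5.0)+(8 × 10⁻⁴)(+7.63) = 7.0 × 10⁻³ → stable
  151–199 m: −αΔT+βΔS = −(1.8 × 10⁻⁴)(+5.3)+(8 × 10⁻⁴)(+1.30) = 8.6 × 10⁻⁵ → stable
Every interval has Δρ > 0: the column is stably stratified throughout.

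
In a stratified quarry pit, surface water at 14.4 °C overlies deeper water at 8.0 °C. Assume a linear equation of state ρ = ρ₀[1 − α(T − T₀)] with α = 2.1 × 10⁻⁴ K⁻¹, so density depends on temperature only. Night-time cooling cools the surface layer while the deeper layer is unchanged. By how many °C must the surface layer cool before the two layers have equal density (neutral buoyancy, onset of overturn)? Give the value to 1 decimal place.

6.4 °C

With temperature the only control, equal density requires T_surf′ = T_deep.
T_surf′ = 8.0 °C.
Cooling required: 14.4 − 8.0 = 6.4 °C.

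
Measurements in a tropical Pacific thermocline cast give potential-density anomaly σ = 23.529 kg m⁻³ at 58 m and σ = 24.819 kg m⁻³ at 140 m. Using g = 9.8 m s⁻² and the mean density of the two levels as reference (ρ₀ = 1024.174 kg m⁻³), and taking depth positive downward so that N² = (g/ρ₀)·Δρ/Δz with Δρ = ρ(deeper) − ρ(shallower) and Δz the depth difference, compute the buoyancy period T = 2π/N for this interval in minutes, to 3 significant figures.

8.54 min

Δρ = 1024.819 − 1023.529 = 1.290 kg m⁻³ over Δz = 140 − 58 = 82 m.
N² = (9.8/1024.174) × (1.290/82) = 1.5053 × 10⁻⁴ s⁻².
N = √(1.5053 × 10⁻⁴) = 0.012269 rad s⁻¹, so T = 2π/N = 512.12 s = 8.5353 min ≈ 8.54 min.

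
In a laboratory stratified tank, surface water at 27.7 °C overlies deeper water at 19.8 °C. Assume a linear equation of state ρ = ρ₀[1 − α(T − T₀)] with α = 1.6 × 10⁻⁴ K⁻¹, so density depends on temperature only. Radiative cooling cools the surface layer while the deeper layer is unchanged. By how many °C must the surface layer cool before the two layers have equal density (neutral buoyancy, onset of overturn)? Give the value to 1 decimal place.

7.9 °C

With temperature the only control, equal density requires T_surf′ = T_deep.
T_surf′ = 19.8 °C.
Cooling required: 27.7 − 19.8 = 7.9 °C.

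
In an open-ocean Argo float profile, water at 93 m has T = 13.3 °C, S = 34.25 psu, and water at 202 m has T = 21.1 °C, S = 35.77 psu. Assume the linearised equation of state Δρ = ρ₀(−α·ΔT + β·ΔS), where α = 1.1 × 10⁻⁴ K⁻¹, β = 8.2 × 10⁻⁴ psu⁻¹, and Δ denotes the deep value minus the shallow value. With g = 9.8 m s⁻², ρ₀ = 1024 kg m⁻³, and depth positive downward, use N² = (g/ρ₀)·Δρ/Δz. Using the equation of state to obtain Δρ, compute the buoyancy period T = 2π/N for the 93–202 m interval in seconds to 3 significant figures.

ΔT = +7.8 K, ΔS = +1.52 psu (deep − shallow).
Δρ/ρ₀ = −αΔT + βΔS = -8.58 × 10⁻⁴ + 1.2464 × 10⁻³ = 3.884 × 10⁻⁴, so Δρ ≈ 0.3977 kg m⁻³.
N² = (g/ρ₀)·Δρ/Δz = g·(Δρ/ρ₀)/Δz = 9.8 × 3.884 × 10⁻⁴ / 109 = 3.4920 × 10⁻⁵ s⁻².
N = √(3.4920 × 10⁻⁵) = 5.9093 × 10⁻³ rad s⁻¹ → T = 2π/N = 1.0633 × 10³ s ≈ 1.06 × 10³ s.

1.06 × 10³ s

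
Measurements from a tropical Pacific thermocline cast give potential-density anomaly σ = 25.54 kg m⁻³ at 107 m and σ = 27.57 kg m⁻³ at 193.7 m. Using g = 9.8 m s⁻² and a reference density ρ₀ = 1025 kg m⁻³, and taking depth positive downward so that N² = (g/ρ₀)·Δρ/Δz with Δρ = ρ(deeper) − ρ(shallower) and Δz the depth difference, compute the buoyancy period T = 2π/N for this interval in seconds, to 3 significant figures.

Δρ = 1027.57 − 1025.54 = 2.03 kg m⁻³ over Δz = 193.7 − 107 = 86.7 m.
N² = (9.8/1025) × (2.03/86.7) = 2.2386 × 10⁻⁴ s⁻².
N = √(2.2386 × 10⁻⁴) = 0.014962 rad s⁻¹, so T = 2π/N = 419.94 s ≈ 420 s.

420 s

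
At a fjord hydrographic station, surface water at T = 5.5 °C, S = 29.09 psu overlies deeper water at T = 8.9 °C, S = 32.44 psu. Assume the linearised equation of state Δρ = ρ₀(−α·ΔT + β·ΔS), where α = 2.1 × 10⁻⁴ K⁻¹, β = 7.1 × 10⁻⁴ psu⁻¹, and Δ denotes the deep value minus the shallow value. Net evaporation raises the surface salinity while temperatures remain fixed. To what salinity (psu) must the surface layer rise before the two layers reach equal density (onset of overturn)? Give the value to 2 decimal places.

31.43 psu

Neutral buoyancy requires −α(T_deep − T_surf) + β(S_deep − S_surf′) = 0.
S_surf′ = S_deep − (α/β)·ΔT = 32.44 − (2.1 × 10⁻⁴/7.1 × 10⁻⁴)·(+3.4) = 31.4344 psu.
Increase required: 31.4344 − 29.09 = 2.3444 psu.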